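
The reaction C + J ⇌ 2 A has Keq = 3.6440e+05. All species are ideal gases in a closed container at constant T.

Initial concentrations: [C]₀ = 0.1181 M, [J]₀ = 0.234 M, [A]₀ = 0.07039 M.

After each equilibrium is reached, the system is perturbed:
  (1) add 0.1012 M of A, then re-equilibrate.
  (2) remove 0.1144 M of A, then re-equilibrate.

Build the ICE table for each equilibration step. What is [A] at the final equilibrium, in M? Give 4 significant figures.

Q₀ = 0.1793 vs Keq = 3.6440e+05 ⇒ Q<K, forward
Step 1:
                   C          J          A
  Initial     0.1181      0.234    0.07039
  Change     -0.1181    -0.1181     0.2362
  Equil   2.2255e-06     0.1159     0.3066
  solve Keq expr → x = 0.1181; check Q = 3.6440e+05
Then add 0.1012 M of A.
Step 2:
                   C          J          A
  Initial 2.2255e-06     0.1159     0.4078
  Change  1.7116e-06 1.7116e-06 -3.4232e-06
  Equil   3.9371e-06     0.1159     0.4078
  solve Keq expr → x = -1.7116e-06; check Q = 3.6440e+05
Then remove 0.1144 M of A.
Step 3:
                   C          J          A
  Initial 3.9371e-06     0.1159     0.2934
  Change  -1.8991e-06 -1.8991e-06 3.7982e-06
  Equil   2.0380e-06     0.1159     0.2934
  solve Keq expr → x = 1.8991e-06; check Q = 3.6440e+05

[A]_eq = 0.2934 M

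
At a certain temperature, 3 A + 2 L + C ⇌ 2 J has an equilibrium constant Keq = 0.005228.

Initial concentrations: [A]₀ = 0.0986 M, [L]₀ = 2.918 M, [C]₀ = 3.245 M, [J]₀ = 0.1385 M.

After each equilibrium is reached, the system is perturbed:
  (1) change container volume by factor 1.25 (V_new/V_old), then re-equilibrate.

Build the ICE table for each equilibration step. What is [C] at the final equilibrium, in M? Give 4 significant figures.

Q₀ = 0.7242 vs Keq = 0.005228 ⇒ Q>K, reverse
Step 1:
                  A         L         C         J
  I          0.0986     2.918     3.245    0.1385
  C          0.1391   0.09273   0.04637  -0.09273
  E          0.2377     3.011     3.291   0.04577
  solve Keq expr → x = -0.04637; check Q = 0.005228
Then change container volume by factor 1.25 (V_new/V_old).
Step 2:
                  A         L         C         J
  I          0.1902     2.409     2.633   0.03661
  C         0.01525   0.01017  0.005085  -0.01017
  E          0.2054     2.419     2.638   0.02645
  solve Keq expr → x = -0.005085; check Q = 0.005228

[C]_eq = 2.638 M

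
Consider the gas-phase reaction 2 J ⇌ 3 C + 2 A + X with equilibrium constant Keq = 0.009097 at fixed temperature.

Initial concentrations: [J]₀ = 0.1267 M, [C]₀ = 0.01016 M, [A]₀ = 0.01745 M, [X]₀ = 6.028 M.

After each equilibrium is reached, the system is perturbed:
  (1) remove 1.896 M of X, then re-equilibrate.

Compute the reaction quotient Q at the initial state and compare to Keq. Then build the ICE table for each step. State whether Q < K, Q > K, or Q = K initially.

Q₀ = 1.1992e-07 vs Keq = 0.009097 ⇒ Q<K, forward
Step 1:
                    J           C           A           X
  I            0.1267     0.01016     0.01745       6.028
  C          -0.06102     0.09154     0.06102     0.03051
  E           0.06568      0.1017     0.07847       6.059
  solve Keq expr → x = 0.03051; check Q = 0.009097
Then remove 1.896 M of X.
Step 2:
                    J           C           A           X
  I           0.06568      0.1017     0.07847       4.163
  C         -0.003775    0.005662    0.003775    0.001887
  E            0.0619      0.1074     0.08225       4.164
  solve Keq expr → x = 0.001887; check Q = 0.009097

Q₀ = 1.1992e-07; Q < K (proceeds forward)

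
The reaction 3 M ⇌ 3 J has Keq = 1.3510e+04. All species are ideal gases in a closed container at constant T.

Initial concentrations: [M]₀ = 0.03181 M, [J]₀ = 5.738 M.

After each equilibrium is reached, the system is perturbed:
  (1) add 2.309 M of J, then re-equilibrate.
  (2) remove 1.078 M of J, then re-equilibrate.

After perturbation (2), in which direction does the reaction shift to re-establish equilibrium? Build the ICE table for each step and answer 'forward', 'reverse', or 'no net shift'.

Direction: forward

Q₀ = 5.8694e+06 vs Keq = 1.3510e+04 ⇒ Q>K, reverse
Step 1:
                    M           J
  Initial     0.03181       5.738
  Change       0.2007     -0.2007
  Equil        0.2325       5.537
  solve Keq expr → x = -0.0669; check Q = 1.3510e+04
Then add 2.309 M of J.
Step 2:
                    M           J
  Initial      0.2325       7.846
  Change      0.09304    -0.09304
  Equil        0.3255       7.753
  solve Keq expr → x = -0.03101; check Q = 1.3510e+04
Then remove 1.078 M of J.
Step 3:
                    M           J
  Initial      0.3255       6.675
  Change     -0.04344     0.04344
  Equil        0.2821       6.719
  solve Keq expr → x = 0.01448; check Q = 1.3510e+04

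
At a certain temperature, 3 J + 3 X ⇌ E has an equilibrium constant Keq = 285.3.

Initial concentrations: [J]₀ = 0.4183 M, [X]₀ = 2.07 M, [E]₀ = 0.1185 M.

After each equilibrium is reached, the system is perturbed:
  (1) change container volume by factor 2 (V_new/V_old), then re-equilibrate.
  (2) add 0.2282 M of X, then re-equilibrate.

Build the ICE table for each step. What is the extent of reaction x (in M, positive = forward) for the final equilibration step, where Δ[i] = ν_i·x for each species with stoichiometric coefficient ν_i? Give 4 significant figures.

x = 0.0047 M

Q₀ = 0.1825 vs Keq = 285.3 ⇒ Q<K, forward
Step 1:
                  J         X         E
  init       0.4183      2.07    0.1185
  Δ          -0.363    -0.363     0.121
  eq        0.05527     1.707    0.2395
  solve Keq expr → x = 0.121; check Q = 285.3
Then change container volume by factor 2 (V_new/V_old).
Step 2:
                  J         X         E
  init      0.02763    0.8535    0.1198
  Δ         0.05103   0.05103  -0.01701
  eq        0.07866    0.9045    0.1027
  solve Keq expr → x = -0.01701; check Q = 285.3
Then add 0.2282 M of X.
Step 3:
                  J         X         E
  init      0.07866     1.133    0.1027
  Δ         -0.0141   -0.0141    0.0047
  eq        0.06456     1.119    0.1074
  solve Keq expr → x = 0.0047; check Q = 285.3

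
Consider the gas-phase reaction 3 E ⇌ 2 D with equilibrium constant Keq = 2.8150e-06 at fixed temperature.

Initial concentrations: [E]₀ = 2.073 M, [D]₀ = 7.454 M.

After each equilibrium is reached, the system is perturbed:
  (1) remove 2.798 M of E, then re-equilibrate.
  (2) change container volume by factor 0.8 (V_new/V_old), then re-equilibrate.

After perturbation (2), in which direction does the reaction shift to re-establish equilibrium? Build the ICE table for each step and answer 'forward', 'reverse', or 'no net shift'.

Direction: forward

Q₀ = 6.237 vs Keq = 2.8150e-06 ⇒ Q>K, reverse
Step 1:
                  E         D
  I           2.073     7.454
  C           11.06    -7.374
  E           13.13   0.07986
  solve Keq expr → x = -3.687; check Q = 2.8150e-06
Then remove 2.798 M of E.
Step 2:
                  E         D
  I           10.34   0.07986
  C         0.03573  -0.02382
  E           10.37   0.05604
  solve Keq expr → x = -0.01191; check Q = 2.8150e-06
Then change container volume by factor 0.8 (V_new/V_old).
Step 3:
                  E         D
  I           12.96   0.07005
  C        -0.01224  0.008158
  E           12.95   0.07821
  solve Keq expr → x = 0.004079; check Q = 2.8150e-06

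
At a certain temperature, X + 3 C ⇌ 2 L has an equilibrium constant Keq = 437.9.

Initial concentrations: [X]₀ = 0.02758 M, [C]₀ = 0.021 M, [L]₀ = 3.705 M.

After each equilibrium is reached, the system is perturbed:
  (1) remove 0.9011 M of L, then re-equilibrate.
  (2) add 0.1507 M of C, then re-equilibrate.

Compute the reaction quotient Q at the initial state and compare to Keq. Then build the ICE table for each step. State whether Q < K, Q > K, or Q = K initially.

Q₀ = 5.3743e+07; Q > K (proceeds reverse)

Q₀ = 5.3743e+07 vs Keq = 437.9 ⇒ Q>K, reverse
Step 1:
                   X          C          L
  Initial    0.02758      0.021      3.705
  Change      0.1643     0.4929    -0.3286
  Equil       0.1919     0.5139      3.376
  solve Keq expr → x = -0.1643; check Q = 437.9
Then remove 0.9011 M of L.
Step 2:
                   X          C          L
  Initial     0.1919     0.5139      2.475
  Change    -0.02386   -0.07157    0.04771
  Equil        0.168     0.4423      2.523
  solve Keq expr → x = 0.02386; check Q = 437.9
Then add 0.1507 M of C.
Step 3:
                   X          C          L
  Initial      0.168      0.593      2.523
  Change    -0.03524    -0.1057    0.07048
  Equil       0.1328     0.4873      2.594
  solve Keq expr → x = 0.03524; check Q = 437.9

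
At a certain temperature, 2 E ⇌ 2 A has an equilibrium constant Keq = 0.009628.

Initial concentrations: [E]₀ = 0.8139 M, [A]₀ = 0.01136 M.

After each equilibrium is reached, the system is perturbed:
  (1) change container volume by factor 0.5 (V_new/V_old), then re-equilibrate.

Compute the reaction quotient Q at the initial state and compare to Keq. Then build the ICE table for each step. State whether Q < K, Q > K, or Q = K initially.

Q₀ = 1.9481e-04; Q < K (proceeds forward)

Q₀ = 1.9481e-04 vs Keq = 0.009628 ⇒ Q<K, forward
Step 1:
                  E         A
  Initial    0.8139   0.01136
  Change   -0.06238   0.06238
  Equil      0.7515   0.07374
  solve Keq expr → x = 0.03119; check Q = 0.009628
Then change container volume by factor 0.5 (V_new/V_old).
Step 2:
                  E         A
  Initial     1.503    0.1475
  Change          0         0
  Equil       1.503    0.1475
  solve Keq expr → x = 0; check Q = 0.009628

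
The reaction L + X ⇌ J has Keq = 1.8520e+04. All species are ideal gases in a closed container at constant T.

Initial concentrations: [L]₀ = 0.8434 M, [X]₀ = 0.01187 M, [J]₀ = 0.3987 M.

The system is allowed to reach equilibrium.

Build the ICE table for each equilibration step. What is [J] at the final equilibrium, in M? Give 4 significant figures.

Q₀ = 39.83 vs Keq = 1.8520e+04 ⇒ Q<K, forward
Step 1:
                    L           X           J
  init         0.8434     0.01187      0.3987
  Δ          -0.01184    -0.01184     0.01184
  eq           0.8316  2.6658e-05      0.4105
  solve Keq expr → x = 0.01184; check Q = 1.8520e+04

[J]_eq = 0.4105 M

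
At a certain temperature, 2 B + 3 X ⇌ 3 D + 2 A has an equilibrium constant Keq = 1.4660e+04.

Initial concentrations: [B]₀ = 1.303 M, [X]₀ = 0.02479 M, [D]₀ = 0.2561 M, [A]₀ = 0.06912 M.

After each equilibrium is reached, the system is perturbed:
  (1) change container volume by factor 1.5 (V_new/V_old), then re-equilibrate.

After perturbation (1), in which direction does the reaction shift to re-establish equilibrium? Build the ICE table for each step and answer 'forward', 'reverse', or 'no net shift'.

Q₀ = 3.103 vs Keq = 1.4660e+04 ⇒ Q<K, forward
Step 1:
                    B           X           D           A
  init          1.303     0.02479      0.2561     0.06912
  Δ          -0.01529    -0.02294     0.02294     0.01529
  eq            1.288    0.001854       0.279     0.08441
  solve Keq expr → x = 0.007645; check Q = 1.4660e+04
Then change container volume by factor 1.5 (V_new/V_old).
Step 2:
                    B           X           D           A
  init         0.8585    0.001236       0.186     0.05627
  Δ                 0           0           0           0
  eq           0.8585    0.001236       0.186     0.05627
  solve Keq expr → x = 0; check Q = 1.4660e+04

Direction: no net shift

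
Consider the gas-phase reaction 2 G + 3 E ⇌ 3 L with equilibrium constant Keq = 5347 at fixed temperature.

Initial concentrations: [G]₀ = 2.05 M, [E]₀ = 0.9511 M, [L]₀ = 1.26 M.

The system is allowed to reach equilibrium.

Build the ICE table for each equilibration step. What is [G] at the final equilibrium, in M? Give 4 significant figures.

Q₀ = 0.5533 vs Keq = 5347 ⇒ Q<K, forward
Step 1:
                  G         E         L
  I            2.05    0.9511      1.26
  C         -0.5718   -0.8578    0.8578
  E           1.478   0.09333     2.118
  solve Keq expr → x = 0.2859; check Q = 5347

[G]_eq = 1.478 M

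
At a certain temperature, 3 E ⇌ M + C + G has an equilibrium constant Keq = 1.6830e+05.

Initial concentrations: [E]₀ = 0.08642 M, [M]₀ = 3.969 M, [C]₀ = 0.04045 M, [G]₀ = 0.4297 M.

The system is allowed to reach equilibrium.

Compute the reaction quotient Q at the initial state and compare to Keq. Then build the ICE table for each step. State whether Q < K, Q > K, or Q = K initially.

Q₀ = 106.9; Q < K (proceeds forward)

Q₀ = 106.9 vs Keq = 1.6830e+05 ⇒ Q<K, forward
Step 1:
                    E           M           C           G
  I           0.08642       3.969     0.04045      0.4297
  C          -0.07747     0.02582     0.02582     0.02582
  E          0.008949       3.995     0.06627      0.4555
  solve Keq expr → x = 0.02582; check Q = 1.6830e+05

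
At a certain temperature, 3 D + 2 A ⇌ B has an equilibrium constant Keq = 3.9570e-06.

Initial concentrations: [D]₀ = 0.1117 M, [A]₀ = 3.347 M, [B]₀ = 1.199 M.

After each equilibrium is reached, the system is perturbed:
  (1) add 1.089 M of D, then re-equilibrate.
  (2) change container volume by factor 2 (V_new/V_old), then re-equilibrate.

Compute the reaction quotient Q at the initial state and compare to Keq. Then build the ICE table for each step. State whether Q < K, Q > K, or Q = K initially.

Q₀ = 76.8 vs Keq = 3.9570e-06 ⇒ Q>K, reverse
Step 1:
                    D           A           B
  I            0.1117       3.347       1.199
  C             3.577       2.385      -1.192
  E             3.689       5.732    0.006527
  solve Keq expr → x = -1.192; check Q = 3.9570e-06
Then add 1.089 M of D.
Step 2:
                    D           A           B
  I             4.778       5.732    0.006527
  C          -0.02216    -0.01477    0.007386
  E             4.756       5.717     0.01391
  solve Keq expr → x = 0.007386; check Q = 3.9570e-06
Then change container volume by factor 2 (V_new/V_old).
Step 3:
                    D           A           B
  I             2.378       2.859    0.006957
  C           0.01952     0.01301   -0.006507
  E             2.398       2.872  4.4967e-04
  solve Keq expr → x = -0.006507; check Q = 3.9570e-06

Q₀ = 76.8; Q > K (proceeds reverse)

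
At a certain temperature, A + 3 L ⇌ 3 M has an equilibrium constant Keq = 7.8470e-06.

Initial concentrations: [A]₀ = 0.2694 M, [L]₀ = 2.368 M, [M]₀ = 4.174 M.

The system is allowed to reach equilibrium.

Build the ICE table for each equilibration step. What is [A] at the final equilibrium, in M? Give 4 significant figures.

Q₀ = 20.33 vs Keq = 7.8470e-06 ⇒ Q>K, reverse
Step 1:
                    A           L           M
  init         0.2694       2.368       4.174
  Δ             1.342       4.025      -4.025
  eq            1.611       6.393      0.1489
  solve Keq expr → x = -1.342; check Q = 7.8470e-06

[A]_eq = 1.611 M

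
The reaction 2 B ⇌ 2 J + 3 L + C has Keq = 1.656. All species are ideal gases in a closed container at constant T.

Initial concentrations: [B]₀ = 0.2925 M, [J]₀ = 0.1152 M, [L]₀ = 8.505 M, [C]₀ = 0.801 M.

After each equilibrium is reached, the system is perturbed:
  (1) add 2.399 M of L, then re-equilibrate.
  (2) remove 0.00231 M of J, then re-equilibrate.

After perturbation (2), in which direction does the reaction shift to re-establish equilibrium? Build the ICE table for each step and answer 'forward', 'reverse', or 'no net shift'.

Direction: forward

Q₀ = 76.44 vs Keq = 1.656 ⇒ Q>K, reverse
Step 1:
                  B         J         L         C
  init       0.2925    0.1152     8.505     0.801
  Δ         0.09169  -0.09169   -0.1375  -0.04585
  eq         0.3842   0.02351     8.367    0.7552
  solve Keq expr → x = -0.04585; check Q = 1.656
Then add 2.399 M of L.
Step 2:
                  B         J         L         C
  init       0.3842   0.02351     10.77    0.7552
  Δ        0.007043 -0.007043  -0.01056 -0.003522
  eq         0.3912   0.01646     10.76    0.7516
  solve Keq expr → x = -0.003522; check Q = 1.656
Then remove 0.00231 M of J.
Step 3:
                  B         J         L         C
  init       0.3912   0.01415     10.76    0.7516
  Δ       -0.002198  0.002198  0.003297  0.001099
  eq          0.389   0.01635     10.76    0.7527
  solve Keq expr → x = 0.001099; check Q = 1.656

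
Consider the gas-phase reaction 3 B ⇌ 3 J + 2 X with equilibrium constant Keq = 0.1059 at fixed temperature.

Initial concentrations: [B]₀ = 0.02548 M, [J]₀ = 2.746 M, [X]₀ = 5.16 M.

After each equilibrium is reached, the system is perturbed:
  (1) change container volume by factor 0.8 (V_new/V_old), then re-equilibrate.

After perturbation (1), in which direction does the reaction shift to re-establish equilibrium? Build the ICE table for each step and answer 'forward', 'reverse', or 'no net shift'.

Q₀ = 3.3327e+07 vs Keq = 0.1059 ⇒ Q>K, reverse
Step 1:
                    B           J           X
  I           0.02548       2.746        5.16
  C             2.284      -2.284      -1.523
  E             2.309       0.462       3.637
  solve Keq expr → x = -0.7613; check Q = 0.1059
Then change container volume by factor 0.8 (V_new/V_old).
Step 2:
                    B           J           X
  I             2.887      0.5775       4.547
  C           0.06529    -0.06529    -0.04353
  E             2.952      0.5122       4.503
  solve Keq expr → x = -0.02176; check Q = 0.1059

Direction: reverse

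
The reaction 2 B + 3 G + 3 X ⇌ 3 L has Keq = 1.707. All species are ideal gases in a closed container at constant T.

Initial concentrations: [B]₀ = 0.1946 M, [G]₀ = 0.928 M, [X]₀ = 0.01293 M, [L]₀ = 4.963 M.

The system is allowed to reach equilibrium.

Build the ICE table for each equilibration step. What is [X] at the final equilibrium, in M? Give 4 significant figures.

Q₀ = 1.8686e+09 vs Keq = 1.707 ⇒ Q>K, reverse
Step 1:
                  B         G         X         L
  init       0.1946     0.928   0.01293     4.963
  Δ          0.8691     1.304     1.304    -1.304
  eq          1.064     2.232     1.317     3.659
  solve Keq expr → x = -0.4346; check Q = 1.707

[X]_eq = 1.317 M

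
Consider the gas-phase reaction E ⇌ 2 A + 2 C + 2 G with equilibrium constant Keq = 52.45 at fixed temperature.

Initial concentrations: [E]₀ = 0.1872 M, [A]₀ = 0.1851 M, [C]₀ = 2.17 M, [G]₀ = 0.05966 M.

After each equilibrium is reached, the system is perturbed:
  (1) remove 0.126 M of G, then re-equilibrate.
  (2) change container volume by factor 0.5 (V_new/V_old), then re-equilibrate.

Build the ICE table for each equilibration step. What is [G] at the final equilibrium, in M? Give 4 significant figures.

Q₀ = 0.003068 vs Keq = 52.45 ⇒ Q<K, forward
Step 1:
                   E          A          C          G
  init        0.1872     0.1851       2.17    0.05966
  Δ          -0.1807     0.3615     0.3615     0.3615
  eq        0.006472     0.5466      2.531     0.4211
  solve Keq expr → x = 0.1807; check Q = 52.45
Then remove 0.126 M of G.
Step 2:
                   E          A          C          G
  init      0.006472     0.5466      2.531     0.2951
  Δ        -0.003069   0.006138   0.006138   0.006138
  eq        0.003404     0.5527      2.538     0.3013
  solve Keq expr → x = 0.003069; check Q = 52.45
Then change container volume by factor 0.5 (V_new/V_old).
Step 3:
                   E          A          C          G
  init      0.006807      1.105      5.075     0.6025
  Δ          0.07712    -0.1542    -0.1542    -0.1542
  eq         0.08393     0.9511      4.921     0.4483
  solve Keq expr → x = -0.07712; check Q = 52.45

[G]_eq = 0.4483 M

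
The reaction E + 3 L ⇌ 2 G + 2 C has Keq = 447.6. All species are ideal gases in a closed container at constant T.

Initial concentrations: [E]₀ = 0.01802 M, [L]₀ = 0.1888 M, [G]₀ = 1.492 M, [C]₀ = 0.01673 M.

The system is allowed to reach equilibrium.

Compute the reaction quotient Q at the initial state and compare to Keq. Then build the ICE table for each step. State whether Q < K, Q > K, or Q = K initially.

Q₀ = 5.138 vs Keq = 447.6 ⇒ Q<K, forward
Step 1:
                    E           L           G           C
  Initial     0.01802      0.1888       1.492     0.01673
  Change      -0.0145    -0.04349       0.029       0.029
  Equil      0.003522      0.1453       1.521     0.04573
  solve Keq expr → x = 0.0145; check Q = 447.6

Q₀ = 5.138; Q < K (proceeds forward)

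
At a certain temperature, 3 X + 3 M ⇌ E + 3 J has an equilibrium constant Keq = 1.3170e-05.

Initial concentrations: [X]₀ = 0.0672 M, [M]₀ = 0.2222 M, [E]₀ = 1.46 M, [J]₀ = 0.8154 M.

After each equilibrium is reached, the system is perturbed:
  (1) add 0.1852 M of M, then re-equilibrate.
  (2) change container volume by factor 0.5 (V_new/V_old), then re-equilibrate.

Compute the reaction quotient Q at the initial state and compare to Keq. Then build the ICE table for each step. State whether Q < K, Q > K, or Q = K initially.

Q₀ = 2.3775e+05; Q > K (proceeds reverse)

Q₀ = 2.3775e+05 vs Keq = 1.3170e-05 ⇒ Q>K, reverse
Step 1:
                  X         M         E         J
  init       0.0672    0.2222      1.46    0.8154
  Δ          0.7958    0.7958   -0.2653   -0.7958
  eq          0.863     1.018     1.195   0.01955
  solve Keq expr → x = -0.2653; check Q = 1.3170e-05
Then add 0.1852 M of M.
Step 2:
                  X         M         E         J
  init        0.863     1.203     1.195   0.01955
  Δ       -0.003394 -0.003394  0.001131  0.003394
  eq         0.8597       1.2     1.196   0.02295
  solve Keq expr → x = 0.001131; check Q = 1.3170e-05
Then change container volume by factor 0.5 (V_new/V_old).
Step 3:
                  X         M         E         J
  init        1.719       2.4     2.392    0.0459
  Δ        -0.02507  -0.02507  0.008355   0.02507
  eq          1.694     2.375       2.4   0.07096
  solve Keq expr → x = 0.008355; check Q = 1.3170e-05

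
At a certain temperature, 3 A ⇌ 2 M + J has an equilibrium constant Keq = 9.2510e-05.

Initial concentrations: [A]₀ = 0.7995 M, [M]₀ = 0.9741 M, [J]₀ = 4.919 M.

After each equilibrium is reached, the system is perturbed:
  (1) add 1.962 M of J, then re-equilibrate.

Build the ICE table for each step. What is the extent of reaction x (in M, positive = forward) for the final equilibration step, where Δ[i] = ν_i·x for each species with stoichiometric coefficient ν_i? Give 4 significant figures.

x = -0.001261 M

Q₀ = 9.133 vs Keq = 9.2510e-05 ⇒ Q>K, reverse
Step 1:
                   A          M          J
  Initial     0.7995     0.9741      4.919
  Change       1.438    -0.9588    -0.4794
  Equil        2.238    0.01528       4.44
  solve Keq expr → x = -0.4794; check Q = 9.2510e-05
Then add 1.962 M of J.
Step 2:
                   A          M          J
  Initial      2.238    0.01528      6.402
  Change    0.003783  -0.002522  -0.001261
  Equil        2.242    0.01276        6.4
  solve Keq expr → x = -0.001261; check Q = 9.2510e-05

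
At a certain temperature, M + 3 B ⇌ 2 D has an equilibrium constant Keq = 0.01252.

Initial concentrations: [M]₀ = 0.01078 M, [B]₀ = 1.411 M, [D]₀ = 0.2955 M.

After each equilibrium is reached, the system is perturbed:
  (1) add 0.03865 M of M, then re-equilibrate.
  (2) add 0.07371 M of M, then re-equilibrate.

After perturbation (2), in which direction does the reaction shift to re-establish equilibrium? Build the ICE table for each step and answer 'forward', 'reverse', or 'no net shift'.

Direction: forward

Q₀ = 2.883 vs Keq = 0.01252 ⇒ Q>K, reverse
Step 1:
                   M          B          D
  init       0.01078      1.411     0.2955
  Δ           0.1047      0.314    -0.2094
  eq          0.1155      1.725    0.08614
  solve Keq expr → x = -0.1047; check Q = 0.01252
Then add 0.03865 M of M.
Step 2:
                   M          B          D
  init        0.1541      1.725    0.08614
  Δ        -0.005185   -0.01556    0.01037
  eq          0.1489      1.709    0.09651
  solve Keq expr → x = 0.005185; check Q = 0.01252
Then add 0.07371 M of M.
Step 3:
                   M          B          D
  init        0.2226      1.709    0.09651
  Δ        -0.008359   -0.02508    0.01672
  eq          0.2143      1.684     0.1132
  solve Keq expr → x = 0.008359; check Q = 0.01252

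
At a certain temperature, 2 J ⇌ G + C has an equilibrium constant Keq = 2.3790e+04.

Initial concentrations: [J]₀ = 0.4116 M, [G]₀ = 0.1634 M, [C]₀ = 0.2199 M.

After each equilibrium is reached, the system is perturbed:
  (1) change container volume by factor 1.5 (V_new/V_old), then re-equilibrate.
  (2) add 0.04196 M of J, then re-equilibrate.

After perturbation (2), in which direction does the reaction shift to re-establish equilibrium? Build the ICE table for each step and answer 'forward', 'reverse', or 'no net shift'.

Q₀ = 0.2121 vs Keq = 2.3790e+04 ⇒ Q<K, forward
Step 1:
                    J           G           C
  init         0.4116      0.1634      0.2199
  Δ            -0.409      0.2045      0.2045
  eq         0.002562      0.3679      0.4244
  solve Keq expr → x = 0.2045; check Q = 2.3790e+04
Then change container volume by factor 1.5 (V_new/V_old).
Step 2:
                    J           G           C
  init       0.001708      0.2453      0.2829
  Δ                 0           0           0
  eq         0.001708      0.2453      0.2829
  solve Keq expr → x = 0; check Q = 2.3790e+04
Then add 0.04196 M of J.
Step 3:
                    J           G           C
  init        0.04367      0.2453      0.2829
  Δ          -0.04182     0.02091     0.02091
  eq         0.001844      0.2662      0.3039
  solve Keq expr → x = 0.02091; check Q = 2.3790e+04

Direction: forward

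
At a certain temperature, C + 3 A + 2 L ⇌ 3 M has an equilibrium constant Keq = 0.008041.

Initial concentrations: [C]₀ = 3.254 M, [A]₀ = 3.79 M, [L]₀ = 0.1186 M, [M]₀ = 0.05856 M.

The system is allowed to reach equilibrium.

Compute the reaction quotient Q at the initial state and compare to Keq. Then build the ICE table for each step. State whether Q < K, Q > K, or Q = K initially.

Q₀ = 8.0593e-05 vs Keq = 0.008041 ⇒ Q<K, forward
Step 1:
                    C           A           L           M
  Initial       3.254        3.79      0.1186     0.05856
  Change     -0.03239    -0.09718    -0.06479     0.09718
  Equil         3.222       3.693     0.05381      0.1557
  solve Keq expr → x = 0.03239; check Q = 0.008041

Q₀ = 8.0593e-05; Q < K (proceeds forward)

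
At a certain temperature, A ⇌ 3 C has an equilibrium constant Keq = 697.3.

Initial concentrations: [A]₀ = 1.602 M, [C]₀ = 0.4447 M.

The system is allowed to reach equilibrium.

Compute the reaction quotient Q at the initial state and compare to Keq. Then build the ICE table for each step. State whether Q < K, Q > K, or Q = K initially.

Q₀ = 0.0549 vs Keq = 697.3 ⇒ Q<K, forward
Step 1:
                   A          C
  init         1.602     0.4447
  Δ           -1.445      4.336
  eq          0.1567      4.781
  solve Keq expr → x = 1.445; check Q = 697.3

Q₀ = 0.0549; Q < K (proceeds forward)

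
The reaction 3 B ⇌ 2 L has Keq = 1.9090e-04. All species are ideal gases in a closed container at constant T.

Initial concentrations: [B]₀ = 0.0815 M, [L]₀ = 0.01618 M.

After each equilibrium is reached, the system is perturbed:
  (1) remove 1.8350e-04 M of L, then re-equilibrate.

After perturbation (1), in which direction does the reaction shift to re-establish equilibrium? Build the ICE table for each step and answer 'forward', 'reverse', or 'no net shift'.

Q₀ = 0.4836 vs Keq = 1.9090e-04 ⇒ Q>K, reverse
Step 1:
                    B           L
  I            0.0815     0.01618
  C           0.02356    -0.01571
  E            0.1051  4.7053e-04
  solve Keq expr → x = -0.007855; check Q = 1.9090e-04
Then remove 1.8350e-04 M of L.
Step 2:
                    B           L
  I            0.1051  2.8703e-04
  C       -2.7251e-04  1.8167e-04
  E            0.1048  4.6870e-04
  solve Keq expr → x = 9.0835e-05; check Q = 1.9090e-04

Direction: forward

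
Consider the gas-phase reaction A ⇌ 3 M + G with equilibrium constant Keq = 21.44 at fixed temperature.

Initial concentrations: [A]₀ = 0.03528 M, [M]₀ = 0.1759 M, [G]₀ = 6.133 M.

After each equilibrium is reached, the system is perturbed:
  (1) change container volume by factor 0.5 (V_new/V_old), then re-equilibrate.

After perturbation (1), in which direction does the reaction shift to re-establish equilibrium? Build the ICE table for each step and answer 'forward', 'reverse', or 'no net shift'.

Q₀ = 0.9461 vs Keq = 21.44 ⇒ Q<K, forward
Step 1:
                    A           M           G
  Initial     0.03528      0.1759       6.133
  Change      -0.0299     0.08969      0.0299
  Equil      0.005385      0.2656       6.163
  solve Keq expr → x = 0.0299; check Q = 21.44
Then change container volume by factor 0.5 (V_new/V_old).
Step 2:
                    A           M           G
  Initial     0.01077      0.5312       12.33
  Change      0.03428     -0.1028    -0.03428
  Equil       0.04505      0.4283       12.29
  solve Keq expr → x = -0.03428; check Q = 21.44

Direction: reverse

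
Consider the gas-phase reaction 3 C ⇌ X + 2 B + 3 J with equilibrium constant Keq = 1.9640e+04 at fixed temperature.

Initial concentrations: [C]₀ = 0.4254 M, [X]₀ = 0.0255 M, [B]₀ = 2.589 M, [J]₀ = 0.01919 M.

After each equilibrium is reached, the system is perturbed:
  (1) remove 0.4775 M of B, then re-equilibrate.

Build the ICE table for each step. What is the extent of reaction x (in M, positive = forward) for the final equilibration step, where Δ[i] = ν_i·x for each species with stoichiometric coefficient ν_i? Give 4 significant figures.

x = 6.3261e-04 M

Q₀ = 1.5690e-05 vs Keq = 1.9640e+04 ⇒ Q<K, forward
Step 1:
                   C          X          B          J
  init        0.4254     0.0255      2.589    0.01919
  Δ           -0.408      0.136      0.272      0.408
  eq         0.01738     0.1615      2.861     0.4272
  solve Keq expr → x = 0.136; check Q = 1.9640e+04
Then remove 0.4775 M of B.
Step 2:
                   C          X          B          J
  init       0.01738     0.1615      2.384     0.4272
  Δ        -0.001898 6.3261e-04   0.001265   0.001898
  eq         0.01548     0.1621      2.385     0.4291
  solve Keq expr → x = 6.3261e-04; check Q = 1.9640e+04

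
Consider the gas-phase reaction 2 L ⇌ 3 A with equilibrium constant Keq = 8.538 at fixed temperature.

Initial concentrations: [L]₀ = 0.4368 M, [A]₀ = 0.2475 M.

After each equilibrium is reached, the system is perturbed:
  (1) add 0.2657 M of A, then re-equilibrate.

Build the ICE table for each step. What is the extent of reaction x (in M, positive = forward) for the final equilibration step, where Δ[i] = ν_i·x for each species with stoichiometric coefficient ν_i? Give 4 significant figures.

Q₀ = 0.07946 vs Keq = 8.538 ⇒ Q<K, forward
Step 1:
                  L         A
  init       0.4368    0.2475
  Δ         -0.2616    0.3924
  eq         0.1752    0.6399
  solve Keq expr → x = 0.1308; check Q = 8.538
Then add 0.2657 M of A.
Step 2:
                  L         A
  init       0.1752    0.9056
  Δ         0.06999    -0.105
  eq         0.2452    0.8006
  solve Keq expr → x = -0.03499; check Q = 8.538

x = -0.03499 M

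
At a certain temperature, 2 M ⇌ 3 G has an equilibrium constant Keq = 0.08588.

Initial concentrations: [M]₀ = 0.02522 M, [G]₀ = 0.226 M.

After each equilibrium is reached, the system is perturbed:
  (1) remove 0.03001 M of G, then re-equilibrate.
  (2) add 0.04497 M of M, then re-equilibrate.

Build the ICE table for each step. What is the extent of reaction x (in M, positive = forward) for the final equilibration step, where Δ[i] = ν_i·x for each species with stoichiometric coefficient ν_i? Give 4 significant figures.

Q₀ = 18.15 vs Keq = 0.08588 ⇒ Q>K, reverse
Step 1:
                  M         G
  Initial   0.02522     0.226
  Change    0.08362   -0.1254
  Equil      0.1088    0.1006
  solve Keq expr → x = -0.04181; check Q = 0.08588
Then remove 0.03001 M of G.
Step 2:
                  M         G
  Initial    0.1088   0.07056
  Change   -0.01409   0.02113
  Equil     0.09475    0.0917
  solve Keq expr → x = 0.007044; check Q = 0.08588
Then add 0.04497 M of M.
Step 3:
                  M         G
  Initial    0.1397    0.0917
  Change   -0.01305   0.01958
  Equil      0.1267    0.1113
  solve Keq expr → x = 0.006527; check Q = 0.08588

x = 0.006527 M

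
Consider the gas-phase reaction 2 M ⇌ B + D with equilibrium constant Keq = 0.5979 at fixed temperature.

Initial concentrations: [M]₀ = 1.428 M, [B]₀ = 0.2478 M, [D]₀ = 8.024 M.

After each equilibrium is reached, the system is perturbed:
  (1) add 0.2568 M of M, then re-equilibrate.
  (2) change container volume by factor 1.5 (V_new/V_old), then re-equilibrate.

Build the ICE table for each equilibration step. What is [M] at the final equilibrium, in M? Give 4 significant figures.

[M]_eq = 1.155 M

Q₀ = 0.9751 vs Keq = 0.5979 ⇒ Q>K, reverse
Step 1:
                    M           B           D
  init          1.428      0.2478       8.024
  Δ            0.1306     -0.0653     -0.0653
  eq            1.559      0.1825       7.959
  solve Keq expr → x = -0.0653; check Q = 0.5979
Then add 0.2568 M of M.
Step 2:
                    M           B           D
  init          1.815      0.1825       7.959
  Δ          -0.08339     0.04169     0.04169
  eq            1.732      0.2242           8
  solve Keq expr → x = 0.04169; check Q = 0.5979
Then change container volume by factor 1.5 (V_new/V_old).
Step 3:
                    M           B           D
  init          1.155      0.1495       5.334
  Δ                 0           0           0
  eq            1.155      0.1495       5.334
  solve Keq expr → x = 0; check Q = 0.5979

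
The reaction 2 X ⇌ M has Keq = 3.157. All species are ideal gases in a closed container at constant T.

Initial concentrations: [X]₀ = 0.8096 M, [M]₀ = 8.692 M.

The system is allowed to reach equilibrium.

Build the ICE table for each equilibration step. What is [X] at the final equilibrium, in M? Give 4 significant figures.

Q₀ = 13.26 vs Keq = 3.157 ⇒ Q>K, reverse
Step 1:
                  X         M
  Initial    0.8096     8.692
  Change     0.8105   -0.4053
  Equil        1.62     8.287
  solve Keq expr → x = -0.4053; check Q = 3.157

[X]_eq = 1.62 M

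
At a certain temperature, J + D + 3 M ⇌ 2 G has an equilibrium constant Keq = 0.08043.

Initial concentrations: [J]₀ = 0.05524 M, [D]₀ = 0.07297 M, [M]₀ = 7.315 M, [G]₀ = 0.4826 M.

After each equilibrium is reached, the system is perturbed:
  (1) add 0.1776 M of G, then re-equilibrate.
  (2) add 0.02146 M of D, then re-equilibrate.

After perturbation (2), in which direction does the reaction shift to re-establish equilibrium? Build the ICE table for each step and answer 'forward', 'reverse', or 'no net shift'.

Q₀ = 0.1476 vs Keq = 0.08043 ⇒ Q>K, reverse
Step 1:
                   J          D          M          G
  I          0.05524    0.07297      7.315     0.4826
  C          0.01594    0.01594    0.04781   -0.03187
  E          0.07118    0.08891      7.363     0.4507
  solve Keq expr → x = -0.01594; check Q = 0.08043
Then add 0.1776 M of G.
Step 2:
                   J          D          M          G
  I          0.07118    0.08891      7.363     0.6283
  C          0.02207    0.02207    0.06622   -0.04414
  E          0.09325      0.111      7.429     0.5842
  solve Keq expr → x = -0.02207; check Q = 0.08043
Then add 0.02146 M of D.
Step 3:
                   J          D          M          G
  I          0.09325     0.1324      7.429     0.5842
  C        -0.006584  -0.006584   -0.01975    0.01317
  E          0.08666     0.1259      7.409     0.5974
  solve Keq expr → x = 0.006584; check Q = 0.08043

Direction: forward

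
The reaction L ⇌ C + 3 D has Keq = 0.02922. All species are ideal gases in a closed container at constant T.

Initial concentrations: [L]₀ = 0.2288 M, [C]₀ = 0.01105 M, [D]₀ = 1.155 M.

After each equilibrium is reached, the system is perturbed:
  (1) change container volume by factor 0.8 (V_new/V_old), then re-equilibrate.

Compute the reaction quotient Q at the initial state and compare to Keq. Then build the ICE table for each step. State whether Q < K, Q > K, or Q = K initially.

Q₀ = 0.07441; Q > K (proceeds reverse)

Q₀ = 0.07441 vs Keq = 0.02922 ⇒ Q>K, reverse
Step 1:
                    L           C           D
  Initial      0.2288     0.01105       1.155
  Change     0.006362   -0.006362    -0.01909
  Equil        0.2352    0.004688       1.136
  solve Keq expr → x = -0.006362; check Q = 0.02922
Then change container volume by factor 0.8 (V_new/V_old).
Step 2:
                    L           C           D
  Initial       0.294     0.00586        1.42
  Change     0.002778   -0.002778   -0.008333
  Equil        0.2967    0.003083       1.412
  solve Keq expr → x = -0.002778; check Q = 0.02922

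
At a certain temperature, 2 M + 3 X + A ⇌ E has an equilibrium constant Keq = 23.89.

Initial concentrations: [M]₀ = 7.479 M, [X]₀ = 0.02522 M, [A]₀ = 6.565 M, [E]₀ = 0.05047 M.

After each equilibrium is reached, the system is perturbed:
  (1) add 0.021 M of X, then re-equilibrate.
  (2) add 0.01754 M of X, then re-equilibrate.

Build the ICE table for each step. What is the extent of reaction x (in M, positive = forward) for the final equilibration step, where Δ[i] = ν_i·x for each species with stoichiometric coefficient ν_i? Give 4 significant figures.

x = 0.005644 M

Q₀ = 8.568 vs Keq = 23.89 ⇒ Q<K, forward
Step 1:
                    M           X           A           E
  Initial       7.479     0.02522       6.565     0.05047
  Change    -0.004679   -0.007019    -0.00234     0.00234
  Equil         7.474      0.0182       6.563     0.05281
  solve Keq expr → x = 0.00234; check Q = 23.89
Then add 0.021 M of X.
Step 2:
                    M           X           A           E
  Initial       7.474      0.0392       6.563     0.05281
  Change     -0.01348    -0.02023   -0.006742    0.006742
  Equil         7.461     0.01897       6.556     0.05955
  solve Keq expr → x = 0.006742; check Q = 23.89
Then add 0.01754 M of X.
Step 3:
                    M           X           A           E
  Initial       7.461     0.03651       6.556     0.05955
  Change     -0.01129    -0.01693   -0.005644    0.005644
  Equil          7.45     0.01958        6.55      0.0652
  solve Keq expr → x = 0.005644; check Q = 23.89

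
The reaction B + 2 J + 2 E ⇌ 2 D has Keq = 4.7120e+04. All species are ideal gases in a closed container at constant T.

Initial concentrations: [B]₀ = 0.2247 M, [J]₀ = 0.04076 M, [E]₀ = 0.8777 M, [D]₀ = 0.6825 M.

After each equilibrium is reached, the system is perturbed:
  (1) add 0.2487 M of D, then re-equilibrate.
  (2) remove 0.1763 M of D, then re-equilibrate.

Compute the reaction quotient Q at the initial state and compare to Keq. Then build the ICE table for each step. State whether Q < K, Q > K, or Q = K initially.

Q₀ = 1620 vs Keq = 4.7120e+04 ⇒ Q<K, forward
Step 1:
                    B           J           E           D
  init         0.2247     0.04076      0.8777      0.6825
  Δ          -0.01612    -0.03223    -0.03223     0.03223
  eq           0.2086    0.008527      0.8455      0.7147
  solve Keq expr → x = 0.01612; check Q = 4.7120e+04
Then add 0.2487 M of D.
Step 2:
                    B           J           E           D
  init         0.2086    0.008527      0.8455      0.9634
  Δ          0.001428    0.002856    0.002856   -0.002856
  eq             0.21     0.01138      0.8483      0.9606
  solve Keq expr → x = -0.001428; check Q = 4.7120e+04
Then remove 0.1763 M of D.
Step 3:
                    B           J           E           D
  init           0.21     0.01138      0.8483      0.7843
  Δ          -0.00101    -0.00202    -0.00202     0.00202
  eq            0.209    0.009362      0.8463      0.7863
  solve Keq expr → x = 0.00101; check Q = 4.7120e+04

Q₀ = 1620; Q < K (proceeds forward)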